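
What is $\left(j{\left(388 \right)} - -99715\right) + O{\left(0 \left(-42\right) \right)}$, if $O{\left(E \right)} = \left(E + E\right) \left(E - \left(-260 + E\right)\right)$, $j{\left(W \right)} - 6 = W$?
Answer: $100109$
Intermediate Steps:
$j{\left(W \right)} = 6 + W$
$O{\left(E \right)} = 520 E$ ($O{\left(E \right)} = 2 E 260 = 520 E$)
$\left(j{\left(388 \right)} - -99715\right) + O{\left(0 \left(-42\right) \right)} = \left(\left(6 + 388\right) - -99715\right) + 520 \cdot 0 \left(-42\right) = \left(394 + 99715\right) + 520 \cdot 0 = 100109 + 0 = 100109$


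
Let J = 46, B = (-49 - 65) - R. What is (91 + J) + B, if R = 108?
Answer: -85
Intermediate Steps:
B = -222 (B = (-49 - 65) - 1*108 = -114 - 108 = -222)
(91 + J) + B = (91 + 46) - 222 = 137 - 222 = -85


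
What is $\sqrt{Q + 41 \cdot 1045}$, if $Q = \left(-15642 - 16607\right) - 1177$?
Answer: $\sqrt{9419} \approx 97.052$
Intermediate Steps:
$Q = -33426$ ($Q = -32249 - 1177 = -33426$)
$\sqrt{Q + 41 \cdot 1045} = \sqrt{-33426 + 41 \cdot 1045} = \sqrt{-33426 + 42845} = \sqrt{9419}$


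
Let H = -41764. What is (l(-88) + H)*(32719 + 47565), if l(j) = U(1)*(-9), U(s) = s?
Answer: -3353703532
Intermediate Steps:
l(j) = -9 (l(j) = 1*(-9) = -9)
(l(-88) + H)*(32719 + 47565) = (-9 - 41764)*(32719 + 47565) = -41773*80284 = -3353703532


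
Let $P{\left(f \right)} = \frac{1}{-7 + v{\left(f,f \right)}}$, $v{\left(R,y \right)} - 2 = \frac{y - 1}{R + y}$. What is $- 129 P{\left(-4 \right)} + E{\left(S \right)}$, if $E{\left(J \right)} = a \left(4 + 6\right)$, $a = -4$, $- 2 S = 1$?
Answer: $- \frac{368}{35} \approx -10.514$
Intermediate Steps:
$S = - \frac{1}{2}$ ($S = \left(- \frac{1}{2}\right) 1 = - \frac{1}{2} \approx -0.5$)
$v{\left(R,y \right)} = 2 + \frac{-1 + y}{R + y}$ ($v{\left(R,y \right)} = 2 + \frac{y - 1}{R + y} = 2 + \frac{-1 + y}{R + y}$)
$E{\left(J \right)} = -40$ ($E{\left(J \right)} = - 4 \left(4 + 6\right) = \left(-4\right) 10 = -40$)
$P{\left(f \right)} = \frac{1}{-7 + \frac{-1 + 5 f}{2 f}}$ ($P{\left(f \right)} = \frac{1}{-7 + \frac{-1 + 2 f + 3 f}{f + f}} = \frac{1}{-7 + \frac{-1 + 5 f}{2 f}}$)
$- 129 P{\left(-4 \right)} + E{\left(S \right)} = - 129 \left(\left(-2\right) \left(-4\right) \frac{1}{1 + 9 \left(-4\right)}\right) - 40 = - 129 \left(\left(-2\right) \left(-4\right) \frac{1}{1 - 36}\right) - 40 = - 129 \left(\left(-2\right) \left(-4\right) \frac{1}{-35}\right) - 40 = - 129 \left(\left(-2\right) \left(-4\right) \left(- \frac{1}{35}\right)\right) - 40 = \left(-129\right) \left(- \frac{8}{35}\right) - 40 = \frac{1032}{35} - 40 = - \frac{368}{35}$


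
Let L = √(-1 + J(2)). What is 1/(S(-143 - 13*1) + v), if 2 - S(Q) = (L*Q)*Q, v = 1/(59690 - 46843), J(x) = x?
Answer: -12847/312618897 ≈ -4.1095e-5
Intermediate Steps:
L = 1 (L = √(-1 + 2) = √1 = 1)
v = 1/12847 ≈ 7.7839e-5
S(Q) = 2 - Q² (S(Q) = 2 - 1*Q*Q = 2 - Q*Q = 2 - Q²)
1/(S(-143 - 13*1) + v) = 1/((2 - (-143 - 13*1)²) + 1/12847) = 1/((2 - (-143 - 13)²) + 1/12847) = 1/((2 - 1*(-156)²) + 1/12847) = 1/((2 - 1*24336) + 1/12847) = 1/((2 - 24336) + 1/12847) = 1/(-24334 + 1/12847) = 1/(-312618897/12847) = -12847/312618897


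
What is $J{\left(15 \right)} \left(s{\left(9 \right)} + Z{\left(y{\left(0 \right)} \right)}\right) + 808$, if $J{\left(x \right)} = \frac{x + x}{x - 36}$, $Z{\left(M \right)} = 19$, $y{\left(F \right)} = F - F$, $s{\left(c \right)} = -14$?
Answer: $\frac{5606}{7} \approx 800.86$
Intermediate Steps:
$y{\left(F \right)} = 0$
$J{\left(x \right)} = \frac{2 x}{-36 + x}$
$J{\left(15 \right)} \left(s{\left(9 \right)} + Z{\left(y{\left(0 \right)} \right)}\right) + 808 = 2 \cdot 15 \frac{1}{-36 + 15} \left(-14 + 19\right) + 808 = 2 \cdot 15 \frac{1}{-21} \cdot 5 + 808 = 2 \cdot 15 \left(- \frac{1}{21}\right) 5 + 808 = \left(- \frac{10}{7}\right) 5 + 808 = - \frac{50}{7} + 808 = \frac{5606}{7}$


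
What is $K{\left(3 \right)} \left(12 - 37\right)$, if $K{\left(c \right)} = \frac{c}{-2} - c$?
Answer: $\frac{225}{2} \approx 112.5$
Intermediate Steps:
$K{\left(c \right)} = - \frac{3 c}{2}$ ($K{\left(c \right)} = c \left(- \frac{1}{2}\right) - c = - \frac{c}{2} - c = - \frac{3 c}{2}$)
$K{\left(3 \right)} \left(12 - 37\right) = \left(- \frac{3}{2}\right) 3 \left(12 - 37\right) = \left(- \frac{9}{2}\right) \left(-25\right) = \frac{225}{2}$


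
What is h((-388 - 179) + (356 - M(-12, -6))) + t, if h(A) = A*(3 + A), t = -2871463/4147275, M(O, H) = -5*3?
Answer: 156880247237/4147275 ≈ 37827.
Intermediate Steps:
M(O, H) = -15
t = -2871463/4147275 (t = -2871463*1/4147275 = -2871463/4147275 ≈ -0.69237)
h((-388 - 179) + (356 - M(-12, -6))) + t = ((-388 - 179) + (356 - 1*(-15)))*(3 + ((-388 - 179) + (356 - 1*(-15)))) - 2871463/4147275 = (-567 + (356 + 15))*(3 + (-567 + (356 + 15))) - 2871463/4147275 = (-567 + 371)*(3 + (-567 + 371)) - 2871463/4147275 = -196*(3 - 196) - 2871463/4147275 = -196*(-193) - 2871463/4147275 = 37828 - 2871463/4147275 = 156880247237/4147275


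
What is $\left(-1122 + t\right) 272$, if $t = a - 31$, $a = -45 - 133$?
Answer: $-362032$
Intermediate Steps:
$a = -178$ ($a = -45 - 133 = -178$)
$t = -209$ ($t = -178 - 31 = -209$)
$\left(-1122 + t\right) 272 = \left(-1122 - 209\right) 272 = \left(-1331\right) 272 = -362032$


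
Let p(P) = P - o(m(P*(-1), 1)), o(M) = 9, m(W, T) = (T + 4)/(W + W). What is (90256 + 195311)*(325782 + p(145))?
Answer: 93071425506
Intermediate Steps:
m(W, T) = (4 + T)/(2*W) (m(W, T) = (4 + T)/((2*W)) = (4 + T)*(1/(2*W)) = (4 + T)/(2*W))
p(P) = -9 + P (p(P) = P - 1*9 = P - 9 = -9 + P)
(90256 + 195311)*(325782 + p(145)) = (90256 + 195311)*(325782 + (-9 + 145)) = 285567*(325782 + 136) = 285567*325918 = 93071425506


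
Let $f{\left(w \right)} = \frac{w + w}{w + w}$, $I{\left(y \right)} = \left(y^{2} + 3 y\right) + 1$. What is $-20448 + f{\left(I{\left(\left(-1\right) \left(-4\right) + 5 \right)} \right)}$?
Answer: $-20447$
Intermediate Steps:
$I{\left(y \right)} = 1 + y^{2} + 3 y$
$f{\left(w \right)} = 1$ ($f{\left(w \right)} = \frac{2 w}{2 w} = 2 w \frac{1}{2 w} = 1$)
$-20448 + f{\left(I{\left(\left(-1\right) \left(-4\right) + 5 \right)} \right)} = -20448 + 1 = -20447$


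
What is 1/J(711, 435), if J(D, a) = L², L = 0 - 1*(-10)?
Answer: 1/100 ≈ 0.010000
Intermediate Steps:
L = 10 (L = 0 + 10 = 10)
J(D, a) = 100 (J(D, a) = 10² = 100)
1/J(711, 435) = 1/100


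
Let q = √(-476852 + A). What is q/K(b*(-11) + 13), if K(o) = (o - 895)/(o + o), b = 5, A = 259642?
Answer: 84*I*√217210/937 ≈ 41.781*I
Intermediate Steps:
K(o) = (-895 + o)/(2*o) (K(o) = (-895 + o)/((2*o)) = (-895 + o)*(1/(2*o)) = (-895 + o)/(2*o))
q = I*√217210 (q = √(-476852 + 259642) = √(-217210) = I*√217210 ≈ 466.06*I)
q/K(b*(-11) + 13) = (I*√217210)/(((-895 + (5*(-11) + 13))/(2*(5*(-11) + 13)))) = (I*√217210)/(((-895 + (-55 + 13))/(2*(-55 + 13)))) = (I*√217210)/(((½)*(-895 - 42)/(-42))) = (I*√217210)/(((½)*(-1/42)*(-937))) = (I*√217210)/(937/84) = (I*√217210)*(84/937) = 84*I*√217210/937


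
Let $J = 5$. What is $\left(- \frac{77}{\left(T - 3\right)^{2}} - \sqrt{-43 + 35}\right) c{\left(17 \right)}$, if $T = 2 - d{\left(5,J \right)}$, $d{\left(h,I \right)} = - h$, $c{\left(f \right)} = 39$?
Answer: $- \frac{3003}{16} - 78 i \sqrt{2} \approx -187.69 - 110.31 i$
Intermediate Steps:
$T = 7$ ($T = 2 - \left(-1\right) 5 = 2 - -5 = 2 + 5 = 7$)
$\left(- \frac{77}{\left(T - 3\right)^{2}} - \sqrt{-43 + 35}\right) c{\left(17 \right)} = \left(- \frac{77}{\left(7 - 3\right)^{2}} - \sqrt{-43 + 35}\right) 39 = \left(- \frac{77}{4^{2}} - \sqrt{-8}\right) 39 = \left(- \frac{77}{16} - 2 i \sqrt{2}\right) 39 = - \frac{3003}{16} - 78 i \sqrt{2}$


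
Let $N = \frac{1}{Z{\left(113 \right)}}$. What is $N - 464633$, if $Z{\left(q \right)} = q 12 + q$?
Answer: $- \frac{682545876}{1469} \approx -4.6463 \cdot 10^{5}$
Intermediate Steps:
$Z{\left(q \right)} = 13 q$ ($Z{\left(q \right)} = 12 q + q = 13 q$)
$N = \frac{1}{1469}$ ($N = \frac{1}{13 \cdot 113} = \frac{1}{1469} \approx 0.00068074$)
$N - 464633 = \frac{1}{1469} - 464633 = - \frac{682545876}{1469}$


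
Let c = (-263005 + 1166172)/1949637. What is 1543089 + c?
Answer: 3008464311860/1949637 ≈ 1.5431e+6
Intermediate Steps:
c = 903167/1949637 (c = 903167*(1/1949637) = 903167/1949637 ≈ 0.46325)
1543089 + c = 1543089 + 903167/1949637 = 3008464311860/1949637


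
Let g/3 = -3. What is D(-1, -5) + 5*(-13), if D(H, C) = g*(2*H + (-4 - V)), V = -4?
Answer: -47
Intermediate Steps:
g = -9 (g = 3*(-3) = -9)
D(H, C) = -18*H (D(H, C) = -9*(2*H + (-4 - 1*(-4))) = -9*(2*H + (-4 + 4)) = -9*(2*H + 0) = -18*H)
D(-1, -5) + 5*(-13) = -18*(-1) + 5*(-13) = 18 - 65 = -47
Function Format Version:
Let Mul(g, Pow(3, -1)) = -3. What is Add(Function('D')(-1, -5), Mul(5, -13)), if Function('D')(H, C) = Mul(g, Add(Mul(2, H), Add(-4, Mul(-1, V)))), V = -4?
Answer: -47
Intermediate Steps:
g = -9 (g = Mul(3, -3) = -9)
Function('D')(H, C) = Mul(-18, H) (Function('D')(H, C) = Mul(-9, Add(Mul(2, H), Add(-4, Mul(-1, -4)))) = Mul(-9, Add(Mul(2, H), Add(-4, 4))) = Mul(-9, Add(Mul(2, H), 0)) = Mul(-9, Mul(2, H)) = Mul(-18, H))
Add(Function('D')(-1, -5), Mul(5, -13)) = Add(Mul(-18, -1), Mul(5, -13)) = Add(18, -65) = -47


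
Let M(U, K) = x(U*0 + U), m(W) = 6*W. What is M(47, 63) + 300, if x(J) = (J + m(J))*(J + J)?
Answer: 31226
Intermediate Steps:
x(J) = 14*J² (x(J) = (J + 6*J)*(J + J) = (7*J)*(2*J) = 14*J²)
M(U, K) = 14*U² (M(U, K) = 14*(U*0 + U)² = 14*(0 + U)² = 14*U²)
M(47, 63) + 300 = 14*47² + 300 = 14*2209 + 300 = 30926 + 300 = 31226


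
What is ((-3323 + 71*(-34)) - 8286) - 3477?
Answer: -17500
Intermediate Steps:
((-3323 + 71*(-34)) - 8286) - 3477 = ((-3323 - 2414) - 8286) - 3477 = (-5737 - 8286) - 3477 = -14023 - 3477 = -17500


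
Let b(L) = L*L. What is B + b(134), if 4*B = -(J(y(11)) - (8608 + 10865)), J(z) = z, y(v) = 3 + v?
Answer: 91283/4 ≈ 22821.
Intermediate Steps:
b(L) = L²
B = 19459/4 (B = (-((3 + 11) - (8608 + 10865)))/4 = (-(14 - 1*19473))/4 = (-(14 - 19473))/4 = (-1*(-19459))/4 = (¼)*19459 = 19459/4 ≈ 4864.8)
B + b(134) = 19459/4 + 134² = 19459/4 + 17956 = 91283/4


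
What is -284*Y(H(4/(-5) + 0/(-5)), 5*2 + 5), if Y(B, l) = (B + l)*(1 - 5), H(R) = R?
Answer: 80656/5 ≈ 16131.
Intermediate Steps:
Y(B, l) = -4*B - 4*l (Y(B, l) = (B + l)*(-4) = -4*B - 4*l)
-284*Y(H(4/(-5) + 0/(-5)), 5*2 + 5) = -284*(-4*(4/(-5) + 0/(-5)) - 4*(5*2 + 5)) = -284*(-4*(4*(-⅕) + 0*(-⅕)) - 4*(10 + 5)) = -284*(-4*(-⅘ + 0) - 4*15) = -284*(-4*(-⅘) - 60) = -284*(16/5 - 60) = -284*(-284/5) = 80656/5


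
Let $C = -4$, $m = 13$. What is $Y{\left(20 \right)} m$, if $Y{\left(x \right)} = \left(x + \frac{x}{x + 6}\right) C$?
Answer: $-1080$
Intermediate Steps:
$Y{\left(x \right)} = - 4 x - \frac{4 x}{6 + x}$ ($Y{\left(x \right)} = \left(x + \frac{x}{x + 6}\right) \left(-4\right) = \left(x + \frac{x}{6 + x}\right) \left(-4\right) = - 4 x - \frac{4 x}{6 + x}$)
$Y{\left(20 \right)} m = \left(-4\right) 20 \frac{1}{6 + 20} \left(7 + 20\right) 13 = \left(-4\right) 20 \cdot \frac{1}{26} \cdot 27 \cdot 13 = \left(- \frac{1080}{13}\right) 13 = -1080$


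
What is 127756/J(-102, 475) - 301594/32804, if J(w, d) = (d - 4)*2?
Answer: 976701569/7725342 ≈ 126.43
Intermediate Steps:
J(w, d) = -8 + 2*d (J(w, d) = (-4 + d)*2 = -8 + 2*d)
127756/J(-102, 475) - 301594/32804 = 127756/(-8 + 2*475) - 301594/32804 = 127756/(-8 + 950) - 301594*1/32804 = 127756/942 - 150797/16402 = 127756*(1/942) - 150797/16402 = 63878/471 - 150797/16402 = 976701569/7725342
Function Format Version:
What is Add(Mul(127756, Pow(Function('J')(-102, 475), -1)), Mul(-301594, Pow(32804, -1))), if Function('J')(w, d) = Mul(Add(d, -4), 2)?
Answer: Rational(976701569, 7725342) ≈ 126.43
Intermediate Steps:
Function('J')(w, d) = Add(-8, Mul(2, d)) (Function('J')(w, d) = Mul(Add(-4, d), 2) = Add(-8, Mul(2, d)))
Add(Mul(127756, Pow(Function('J')(-102, 475), -1)), Mul(-301594, Pow(32804, -1))) = Add(Mul(127756, Pow(Add(-8, Mul(2, 475)), -1)), Mul(-301594, Pow(32804, -1))) = Add(Mul(127756, Pow(Add(-8, 950), -1)), Mul(-301594, Rational(1, 32804))) = Add(Mul(127756, Pow(942, -1)), Rational(-150797, 16402)) = Add(Mul(127756, Rational(1, 942)), Rational(-150797, 16402)) = Add(Rational(63878, 471), Rational(-150797, 16402)) = Rational(976701569, 7725342)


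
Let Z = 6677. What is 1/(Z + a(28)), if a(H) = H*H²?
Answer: 1/28629 ≈ 3.4930e-5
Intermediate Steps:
a(H) = H³
1/(Z + a(28)) = 1/(6677 + 28³) = 1/(6677 + 21952) = 1/28629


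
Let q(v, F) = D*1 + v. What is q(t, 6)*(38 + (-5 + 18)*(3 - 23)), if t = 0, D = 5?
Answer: -1110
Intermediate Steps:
q(v, F) = 5 + v (q(v, F) = 5*1 + v = 5 + v)
q(t, 6)*(38 + (-5 + 18)*(3 - 23)) = (5 + 0)*(38 + (-5 + 18)*(3 - 23)) = 5*(38 + 13*(-20)) = 5*(38 - 260) = 5*(-222) = -1110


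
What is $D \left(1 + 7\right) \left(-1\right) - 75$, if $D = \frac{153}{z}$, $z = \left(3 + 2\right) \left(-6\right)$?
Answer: $- \frac{171}{5} \approx -34.2$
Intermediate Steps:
$z = -30$ ($z = 5 \left(-6\right) = -30$)
$D = - \frac{51}{10}$ ($D = \frac{153}{-30} = 153 \left(- \frac{1}{30}\right) = - \frac{51}{10} \approx -5.1$)
$D \left(1 + 7\right) \left(-1\right) - 75 = - \frac{51 \left(1 + 7\right) \left(-1\right)}{10} - 75 = - \frac{51 \cdot 8 \left(-1\right)}{10} - 75 = \left(- \frac{51}{10}\right) \left(-8\right) - 75 = \frac{204}{5} - 75 = - \frac{171}{5}$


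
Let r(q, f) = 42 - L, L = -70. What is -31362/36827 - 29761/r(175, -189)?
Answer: -157074413/589232 ≈ -266.57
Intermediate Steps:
r(q, f) = 112 (r(q, f) = 42 - 1*(-70) = 42 + 70 = 112)
-31362/36827 - 29761/r(175, -189) = -31362/36827 - 29761/112 = -157074413/589232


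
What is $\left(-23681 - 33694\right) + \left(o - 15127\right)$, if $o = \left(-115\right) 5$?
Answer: $-73077$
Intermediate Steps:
$o = -575$
$\left(-23681 - 33694\right) + \left(o - 15127\right) = \left(-23681 - 33694\right) - 15702 = -57375 - 15702 = -73077$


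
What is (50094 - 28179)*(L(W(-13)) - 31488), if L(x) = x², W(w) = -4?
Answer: -689708880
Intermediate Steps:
(50094 - 28179)*(L(W(-13)) - 31488) = (50094 - 28179)*((-4)² - 31488) = 21915*(16 - 31488) = 21915*(-31472) = -689708880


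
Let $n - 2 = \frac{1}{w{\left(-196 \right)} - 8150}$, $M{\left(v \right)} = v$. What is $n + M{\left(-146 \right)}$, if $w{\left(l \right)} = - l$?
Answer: $- \frac{1145377}{7954} \approx -144.0$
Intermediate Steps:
$n = \frac{15907}{7954}$ ($n = 2 + \frac{1}{\left(-1\right) \left(-196\right) - 8150} = 2 + \frac{1}{196 - 8150} = 2 + \frac{1}{-7954} = 2 - \frac{1}{7954} = \frac{15907}{7954} \approx 1.9999$)
$n + M{\left(-146 \right)} = \frac{15907}{7954} - 146 = - \frac{1145377}{7954}$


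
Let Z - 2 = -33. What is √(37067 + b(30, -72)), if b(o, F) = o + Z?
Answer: √37066 ≈ 192.53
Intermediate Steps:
Z = -31 (Z = 2 - 33 = -31)
b(o, F) = -31 + o (b(o, F) = o - 31 = -31 + o)
√(37067 + b(30, -72)) = √(37067 + (-31 + 30)) = √(37067 - 1) = √37066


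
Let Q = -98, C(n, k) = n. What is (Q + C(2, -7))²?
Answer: 9216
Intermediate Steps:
(Q + C(2, -7))² = (-98 + 2)² = (-96)² = 9216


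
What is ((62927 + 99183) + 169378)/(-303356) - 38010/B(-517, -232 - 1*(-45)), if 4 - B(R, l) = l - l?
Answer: -1441485939/151678 ≈ -9503.6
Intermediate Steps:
B(R, l) = 4 (B(R, l) = 4 - (l - l) = 4 - 1*0 = 4 + 0 = 4)
((62927 + 99183) + 169378)/(-303356) - 38010/B(-517, -232 - 1*(-45)) = ((62927 + 99183) + 169378)/(-303356) - 38010/4 = (162110 + 169378)*(-1/303356) - 38010*¼ = 331488*(-1/303356) - 19005/2 = -82872/75839 - 19005/2 = -1441485939/151678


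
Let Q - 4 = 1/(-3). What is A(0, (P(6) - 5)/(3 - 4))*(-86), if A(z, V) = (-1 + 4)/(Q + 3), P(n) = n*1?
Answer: -387/10 ≈ -38.700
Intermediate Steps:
P(n) = n
Q = 11/3 (Q = 4 + 1/(-3) = 4 - 1/3 = 11/3 ≈ 3.6667)
A(z, V) = 9/20 (A(z, V) = (-1 + 4)/(11/3 + 3) = 3/(20/3) = 3*(3/20) = 9/20)
A(0, (P(6) - 5)/(3 - 4))*(-86) = (9/20)*(-86) = -387/10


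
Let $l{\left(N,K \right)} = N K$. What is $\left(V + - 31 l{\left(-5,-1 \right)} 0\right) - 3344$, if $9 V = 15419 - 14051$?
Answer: $-3192$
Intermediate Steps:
$V = 152$ ($V = \frac{15419 - 14051}{9} = \frac{1}{9} \cdot 1368 = 152$)
$l{\left(N,K \right)} = K N$
$\left(V + - 31 l{\left(-5,-1 \right)} 0\right) - 3344 = \left(152 + - 31 \left(\left(-1\right) \left(-5\right)\right) 0\right) - 3344 = \left(152 + \left(-31\right) 5 \cdot 0\right) - 3344 = \left(152 - 0\right) - 3344 = \left(152 + 0\right) - 3344 = 152 - 3344 = -3192$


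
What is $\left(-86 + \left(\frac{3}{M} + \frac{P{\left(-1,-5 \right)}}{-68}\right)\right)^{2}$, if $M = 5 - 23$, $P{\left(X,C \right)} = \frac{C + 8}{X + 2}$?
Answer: $\frac{309302569}{41616} \approx 7432.3$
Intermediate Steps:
$P{\left(X,C \right)} = \frac{8 + C}{2 + X}$
$M = -18$ ($M = 5 - 23 = -18$)
$\left(-86 + \left(\frac{3}{M} + \frac{P{\left(-1,-5 \right)}}{-68}\right)\right)^{2} = \left(-86 + \left(\frac{3}{-18} + \frac{\frac{1}{2 - 1} \left(8 - 5\right)}{-68}\right)\right)^{2} = \left(-86 + \left(3 \left(- \frac{1}{18}\right) + 1^{-1} \cdot 3 \left(- \frac{1}{68}\right)\right)\right)^{2} = \left(-86 - \left(\frac{1}{6} - 1 \cdot 3 \left(- \frac{1}{68}\right)\right)\right)^{2} = \left(-86 + \left(- \frac{1}{6} + 3 \left(- \frac{1}{68}\right)\right)\right)^{2} = \left(-86 - \frac{43}{204}\right)^{2} = \left(- \frac{17587}{204}\right)^{2} = \frac{309302569}{41616}$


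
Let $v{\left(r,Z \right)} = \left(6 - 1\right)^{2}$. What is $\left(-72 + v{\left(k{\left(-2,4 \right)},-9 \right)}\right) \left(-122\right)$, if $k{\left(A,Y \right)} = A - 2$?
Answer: $5734$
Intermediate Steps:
$k{\left(A,Y \right)} = -2 + A$ ($k{\left(A,Y \right)} = A - 2 = -2 + A$)
$v{\left(r,Z \right)} = 25$ ($v{\left(r,Z \right)} = 5^{2} = 25$)
$\left(-72 + v{\left(k{\left(-2,4 \right)},-9 \right)}\right) \left(-122\right) = \left(-72 + 25\right) \left(-122\right) = \left(-47\right) \left(-122\right) = 5734$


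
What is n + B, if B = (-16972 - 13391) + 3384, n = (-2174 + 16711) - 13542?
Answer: -25984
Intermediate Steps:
n = 995 (n = 14537 - 13542 = 995)
B = -26979 (B = -30363 + 3384 = -26979)
n + B = 995 - 26979 = -25984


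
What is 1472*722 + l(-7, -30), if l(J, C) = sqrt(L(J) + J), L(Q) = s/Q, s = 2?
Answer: 1062784 + I*sqrt(357)/7 ≈ 1.0628e+6 + 2.6992*I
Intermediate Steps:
L(Q) = 2/Q
l(J, C) = sqrt(J + 2/J) (l(J, C) = sqrt(2/J + J) = sqrt(J + 2/J))
1472*722 + l(-7, -30) = 1472*722 + sqrt(-7 + 2/(-7)) = 1062784 + sqrt(-7 + 2*(-1/7)) = 1062784 + sqrt(-7 - 2/7) = 1062784 + sqrt(-51/7) = 1062784 + I*sqrt(357)/7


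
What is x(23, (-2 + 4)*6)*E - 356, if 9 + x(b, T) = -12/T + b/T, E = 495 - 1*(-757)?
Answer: -31429/3 ≈ -10476.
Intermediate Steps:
E = 1252 (E = 495 + 757 = 1252)
x(b, T) = -9 - 12/T + b/T (x(b, T) = -9 + (-12/T + b/T) = -9 - 12/T + b/T)
x(23, (-2 + 4)*6)*E - 356 = ((-12 + 23 - 9*(-2 + 4)*6)/(((-2 + 4)*6)))*1252 - 356 = ((-12 + 23 - 18*6)/((2*6)))*1252 - 356 = ((-12 + 23 - 9*12)/12)*1252 - 356 = ((-12 + 23 - 108)/12)*1252 - 356 = ((1/12)*(-97))*1252 - 356 = -97/12*1252 - 356 = -30361/3 - 356 = -31429/3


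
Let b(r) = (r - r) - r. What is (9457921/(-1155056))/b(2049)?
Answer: 9457921/2366709744 ≈ 0.0039962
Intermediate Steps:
b(r) = -r (b(r) = 0 - r = -r)
(9457921/(-1155056))/b(2049) = (9457921/(-1155056))/((-1*2049)) = (9457921*(-1/1155056))/(-2049) = -9457921/1155056*(-1/2049) = 9457921/2366709744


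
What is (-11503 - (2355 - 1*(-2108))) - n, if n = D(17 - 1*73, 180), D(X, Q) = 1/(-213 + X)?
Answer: -4294853/269 ≈ -15966.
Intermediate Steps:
n = -1/269 (n = 1/(-213 + (17 - 1*73)) = 1/(-213 + (17 - 73)) = 1/(-213 - 56) = 1/(-269) = -1/269 ≈ -0.0037175)
(-11503 - (2355 - 1*(-2108))) - n = (-11503 - (2355 - 1*(-2108))) - 1*(-1/269) = (-11503 - (2355 + 2108)) + 1/269 = (-11503 - 1*4463) + 1/269 = (-11503 - 4463) + 1/269 = -15966 + 1/269 = -4294853/269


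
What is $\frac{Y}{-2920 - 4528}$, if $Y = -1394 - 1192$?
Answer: $\frac{1293}{3724} \approx 0.34721$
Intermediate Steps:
$Y = -2586$ ($Y = -1394 - 1192 = -2586$)
$\frac{Y}{-2920 - 4528} = - \frac{2586}{-2920 - 4528} = - \frac{2586}{-7448} = \left(-2586\right) \left(- \frac{1}{7448}\right) = \frac{1293}{3724}$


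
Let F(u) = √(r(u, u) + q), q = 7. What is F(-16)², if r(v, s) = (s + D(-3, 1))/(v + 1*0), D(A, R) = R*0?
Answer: 8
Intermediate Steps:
D(A, R) = 0
r(v, s) = s/v (r(v, s) = (s + 0)/(v + 1*0) = s/(v + 0) = s/v)
F(u) = 2*√2 (F(u) = √(u/u + 7) = √(1 + 7) = √8 = 2*√2)
F(-16)² = (2*√2)² = 8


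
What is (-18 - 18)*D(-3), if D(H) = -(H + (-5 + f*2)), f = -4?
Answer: -576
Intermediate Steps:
D(H) = 13 - H (D(H) = -(H + (-5 - 4*2)) = -(H + (-5 - 8)) = -(H - 13) = -(-13 + H) = 13 - H)
(-18 - 18)*D(-3) = (-18 - 18)*(13 - 1*(-3)) = -36*(13 + 3) = -36*16 = -576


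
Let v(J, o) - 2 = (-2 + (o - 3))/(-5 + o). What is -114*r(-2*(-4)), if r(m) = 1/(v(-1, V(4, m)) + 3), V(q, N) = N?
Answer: -19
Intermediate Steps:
v(J, o) = 3 (v(J, o) = 2 + (-2 + (o - 3))/(-5 + o) = 2 + (-2 + (-3 + o))/(-5 + o) = 2 + (-5 + o)/(-5 + o) = 2 + 1 = 3)
r(m) = ⅙ (r(m) = 1/(3 + 3) = 1/6 = ⅙)
-114*r(-2*(-4)) = -114*⅙ = -19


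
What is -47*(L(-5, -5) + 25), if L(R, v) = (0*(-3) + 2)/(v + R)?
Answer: -5828/5 ≈ -1165.6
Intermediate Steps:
L(R, v) = 2/(R + v) (L(R, v) = (0 + 2)/(R + v) = 2/(R + v))
-47*(L(-5, -5) + 25) = -47*(2/(-5 - 5) + 25) = -47*(2/(-10) + 25) = -47*(2*(-1/10) + 25) = -47*(-1/5 + 25) = -47*124/5 = -5828/5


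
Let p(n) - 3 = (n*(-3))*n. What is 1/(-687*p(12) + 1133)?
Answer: 1/295856 ≈ 3.3800e-6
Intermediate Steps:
p(n) = 3 - 3*n² (p(n) = 3 + (n*(-3))*n = 3 + (-3*n)*n = 3 - 3*n²)
1/(-687*p(12) + 1133) = 1/(-687*(3 - 3*12²) + 1133) = 1/(-687*(3 - 3*144) + 1133) = 1/(-687*(3 - 432) + 1133) = 1/(-687*(-429) + 1133) = 1/(294723 + 1133) = 1/295856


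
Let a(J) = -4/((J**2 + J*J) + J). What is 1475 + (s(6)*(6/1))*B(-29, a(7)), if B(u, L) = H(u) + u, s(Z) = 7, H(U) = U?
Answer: -961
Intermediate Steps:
a(J) = -4/(J + 2*J**2) (a(J) = -4/((J**2 + J**2) + J) = -4/(2*J**2 + J) = -4/(J + 2*J**2))
B(u, L) = 2*u (B(u, L) = u + u = 2*u)
1475 + (s(6)*(6/1))*B(-29, a(7)) = 1475 + (7*(6/1))*(2*(-29)) = 1475 + (7*(6*1))*(-58) = 1475 + (7*6)*(-58) = 1475 + 42*(-58) = 1475 - 2436 = -961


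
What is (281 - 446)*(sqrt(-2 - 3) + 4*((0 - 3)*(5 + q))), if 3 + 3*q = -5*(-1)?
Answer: 11220 - 165*I*sqrt(5) ≈ 11220.0 - 368.95*I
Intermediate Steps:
q = 2/3 (q = -1 + (-5*(-1))/3 = -1 + (1/3)*5 = -1 + 5/3 = 2/3 ≈ 0.66667)
(281 - 446)*(sqrt(-2 - 3) + 4*((0 - 3)*(5 + q))) = (281 - 446)*(sqrt(-2 - 3) + 4*((0 - 3)*(5 + 2/3))) = -165*(sqrt(-5) + 4*(-3*17/3)) = -165*(I*sqrt(5) + 4*(-17)) = -165*(I*sqrt(5) - 68) = -165*(-68 + I*sqrt(5)) = 11220 - 165*I*sqrt(5)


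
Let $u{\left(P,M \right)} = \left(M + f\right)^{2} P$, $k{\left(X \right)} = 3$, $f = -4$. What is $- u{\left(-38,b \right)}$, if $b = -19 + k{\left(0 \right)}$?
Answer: $15200$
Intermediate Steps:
$b = -16$ ($b = -19 + 3 = -16$)
$u{\left(P,M \right)} = P \left(-4 + M\right)^{2}$ ($u{\left(P,M \right)} = \left(M - 4\right)^{2} P = \left(-4 + M\right)^{2} P = P \left(-4 + M\right)^{2}$)
$- u{\left(-38,b \right)} = - \left(-38\right) \left(-4 - 16\right)^{2} = - \left(-38\right) \left(-20\right)^{2} = - \left(-38\right) 400 = \left(-1\right) \left(-15200\right) = 15200$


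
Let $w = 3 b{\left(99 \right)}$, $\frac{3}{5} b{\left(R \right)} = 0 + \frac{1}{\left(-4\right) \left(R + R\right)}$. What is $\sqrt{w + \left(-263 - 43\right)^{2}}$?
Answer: $\frac{\sqrt{1631513554}}{132} \approx 306.0$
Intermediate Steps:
$b{\left(R \right)} = - \frac{5}{24 R}$ ($b{\left(R \right)} = \frac{5 \left(0 + \frac{1}{\left(-4\right) \left(R + R\right)}\right)}{3} = \frac{5 \left(0 - \frac{1}{4 \cdot 2 R}\right)}{3} = \frac{5 \left(0 - \frac{\frac{1}{2} \frac{1}{R}}{4}\right)}{3} = \frac{5 \left(0 - \frac{1}{8 R}\right)}{3} = \frac{5 \left(- \frac{1}{8 R}\right)}{3} = - \frac{5}{24 R}$)
$w = - \frac{5}{792}$ ($w = 3 \left(- \frac{5}{24 \cdot 99}\right) = 3 \left(\left(- \frac{5}{24}\right) \frac{1}{99}\right) = 3 \left(- \frac{5}{2376}\right) = - \frac{5}{792} \approx -0.0063131$)
$\sqrt{w + \left(-263 - 43\right)^{2}} = \sqrt{- \frac{5}{792} + \left(-263 - 43\right)^{2}} = \sqrt{- \frac{5}{792} + \left(-306\right)^{2}} = \sqrt{- \frac{5}{792} + 93636} = \sqrt{\frac{74159707}{792}} = \frac{\sqrt{1631513554}}{132}$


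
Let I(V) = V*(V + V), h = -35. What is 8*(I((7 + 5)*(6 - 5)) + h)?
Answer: 2024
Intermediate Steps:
I(V) = 2*V**2 (I(V) = V*(2*V) = 2*V**2)
8*(I((7 + 5)*(6 - 5)) + h) = 8*(2*((7 + 5)*(6 - 5))**2 - 35) = 8*(2*(12*1)**2 - 35) = 8*(2*12**2 - 35) = 8*(2*144 - 35) = 8*(288 - 35) = 8*253 = 2024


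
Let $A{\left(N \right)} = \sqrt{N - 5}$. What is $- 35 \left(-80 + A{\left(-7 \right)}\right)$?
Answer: $2800 - 70 i \sqrt{3} \approx 2800.0 - 121.24 i$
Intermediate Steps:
$A{\left(N \right)} = \sqrt{-5 + N}$
$- 35 \left(-80 + A{\left(-7 \right)}\right) = - 35 \left(-80 + \sqrt{-5 - 7}\right) = - 35 \left(-80 + \sqrt{-12}\right) = - 35 \left(-80 + 2 i \sqrt{3}\right) = 2800 - 70 i \sqrt{3}$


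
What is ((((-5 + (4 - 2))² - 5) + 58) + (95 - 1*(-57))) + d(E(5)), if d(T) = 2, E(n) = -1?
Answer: 216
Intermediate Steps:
((((-5 + (4 - 2))² - 5) + 58) + (95 - 1*(-57))) + d(E(5)) = ((((-5 + (4 - 2))² - 5) + 58) + (95 - 1*(-57))) + 2 = ((((-5 + 2)² - 5) + 58) + (95 + 57)) + 2 = ((((-3)² - 5) + 58) + 152) + 2 = (((9 - 5) + 58) + 152) + 2 = ((4 + 58) + 152) + 2 = (62 + 152) + 2 = 214 + 2 = 216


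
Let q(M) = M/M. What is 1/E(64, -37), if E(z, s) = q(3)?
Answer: 1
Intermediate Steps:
q(M) = 1
E(z, s) = 1
1/E(64, -37) = 1/1 = 1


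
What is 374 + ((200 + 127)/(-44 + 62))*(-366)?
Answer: -6275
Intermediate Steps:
374 + ((200 + 127)/(-44 + 62))*(-366) = 374 + (327/18)*(-366) = 374 + (327*(1/18))*(-366) = 374 + (109/6)*(-366) = 374 - 6649 = -6275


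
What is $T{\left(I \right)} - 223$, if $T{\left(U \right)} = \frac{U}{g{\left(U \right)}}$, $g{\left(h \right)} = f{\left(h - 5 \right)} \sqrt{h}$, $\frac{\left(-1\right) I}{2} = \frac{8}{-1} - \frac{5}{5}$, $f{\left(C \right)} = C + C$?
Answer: $-223 + \frac{3 \sqrt{2}}{26} \approx -222.84$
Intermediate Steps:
$f{\left(C \right)} = 2 C$
$I = 18$ ($I = - 2 \left(\frac{8}{-1} - \frac{5}{5}\right) = - 2 \left(8 \left(-1\right) - 1\right) = - 2 \left(-8 - 1\right) = \left(-2\right) \left(-9\right) = 18$)
$g{\left(h \right)} = \sqrt{h} \left(-10 + 2 h\right)$ ($g{\left(h \right)} = 2 \left(h - 5\right) \sqrt{h} = 2 \left(-5 + h\right) \sqrt{h} = \left(-10 + 2 h\right) \sqrt{h} = \sqrt{h} \left(-10 + 2 h\right)$)
$T{\left(U \right)} = \frac{\sqrt{U}}{2 \left(-5 + U\right)}$ ($T{\left(U \right)} = \frac{U}{2 \sqrt{U} \left(-5 + U\right)} = U \frac{1}{2 \sqrt{U} \left(-5 + U\right)} = \frac{\sqrt{U}}{2 \left(-5 + U\right)}$)
$T{\left(I \right)} - 223 = \frac{\sqrt{18}}{2 \left(-5 + 18\right)} - 223 = \frac{3 \sqrt{2}}{2 \cdot 13} - 223 = \frac{1}{2} \cdot 3 \sqrt{2} \cdot \frac{1}{13} - 223 = \frac{3 \sqrt{2}}{26} - 223 = -223 + \frac{3 \sqrt{2}}{26}$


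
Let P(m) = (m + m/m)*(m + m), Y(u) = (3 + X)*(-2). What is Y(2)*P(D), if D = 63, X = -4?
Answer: 16128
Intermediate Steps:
Y(u) = 2 (Y(u) = (3 - 4)*(-2) = -1*(-2) = 2)
P(m) = 2*m*(1 + m) (P(m) = (m + 1)*(2*m) = (1 + m)*(2*m) = 2*m*(1 + m))
Y(2)*P(D) = 2*(2*63*(1 + 63)) = 2*(2*63*64) = 2*8064 = 16128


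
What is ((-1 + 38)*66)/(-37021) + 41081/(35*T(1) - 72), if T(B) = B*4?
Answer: 1520693645/2517428 ≈ 604.07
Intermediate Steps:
T(B) = 4*B
((-1 + 38)*66)/(-37021) + 41081/(35*T(1) - 72) = ((-1 + 38)*66)/(-37021) + 41081/(35*(4*1) - 72) = (37*66)*(-1/37021) + 41081/(35*4 - 72) = 2442*(-1/37021) + 41081/(140 - 72) = -2442/37021 + 41081/68 = 1520693645/2517428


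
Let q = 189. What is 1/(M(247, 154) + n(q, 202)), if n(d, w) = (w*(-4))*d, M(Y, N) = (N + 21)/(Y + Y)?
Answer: -494/75439553 ≈ -6.5483e-6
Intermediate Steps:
M(Y, N) = (21 + N)/(2*Y) (M(Y, N) = (21 + N)/((2*Y)) = (21 + N)*(1/(2*Y)) = (21 + N)/(2*Y))
n(d, w) = -4*d*w (n(d, w) = (-4*w)*d = -4*d*w)
1/(M(247, 154) + n(q, 202)) = 1/((1/2)*(21 + 154)/247 - 4*189*202) = 1/((1/2)*(1/247)*175 - 152712) = 1/(175/494 - 152712) = 1/(-75439553/494) = -494/75439553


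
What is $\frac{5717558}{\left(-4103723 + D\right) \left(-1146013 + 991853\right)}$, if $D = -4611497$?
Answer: $\frac{2858779}{671769157600} \approx 4.2556 \cdot 10^{-6}$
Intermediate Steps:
$\frac{5717558}{\left(-4103723 + D\right) \left(-1146013 + 991853\right)} = \frac{5717558}{\left(-4103723 - 4611497\right) \left(-1146013 + 991853\right)} = \frac{5717558}{\left(-8715220\right) \left(-154160\right)} = \frac{5717558}{1343538315200} = 5717558 \cdot \frac{1}{1343538315200} = \frac{2858779}{671769157600}$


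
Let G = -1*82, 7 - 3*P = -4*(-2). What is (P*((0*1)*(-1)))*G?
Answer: 0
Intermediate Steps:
P = -⅓ (P = 7/3 - (-4)*(-2)/3 = 7/3 - ⅓*8 = 7/3 - 8/3 = -⅓ ≈ -0.33333)
G = -82
(P*((0*1)*(-1)))*G = -0*1*(-1)/3*(-82) = -0*(-1)*(-82) = -⅓*0*(-82) = 0*(-82) = 0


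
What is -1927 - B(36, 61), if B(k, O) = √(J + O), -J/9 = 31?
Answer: -1927 - I*√218 ≈ -1927.0 - 14.765*I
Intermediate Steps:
J = -279 (J = -9*31 = -279)
B(k, O) = √(-279 + O)
-1927 - B(36, 61) = -1927 - √(-279 + 61) = -1927 - √(-218) = -1927 - I*√218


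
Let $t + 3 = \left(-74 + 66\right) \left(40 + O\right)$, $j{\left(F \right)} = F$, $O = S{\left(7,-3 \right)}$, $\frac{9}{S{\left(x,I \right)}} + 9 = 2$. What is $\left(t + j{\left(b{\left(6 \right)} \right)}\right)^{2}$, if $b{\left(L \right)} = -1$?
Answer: $\frac{4822416}{49} \approx 98417.0$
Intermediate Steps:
$S{\left(x,I \right)} = - \frac{9}{7}$ ($S{\left(x,I \right)} = \frac{9}{-9 + 2} = \frac{9}{-7} = 9 \left(- \frac{1}{7}\right) = - \frac{9}{7}$)
$O = - \frac{9}{7} \approx -1.2857$
$t = - \frac{2189}{7}$ ($t = -3 + \left(-74 + 66\right) \left(40 - \frac{9}{7}\right) = -3 - \frac{2168}{7} = - \frac{2189}{7} \approx -312.71$)
$\left(t + j{\left(b{\left(6 \right)} \right)}\right)^{2} = \left(- \frac{2189}{7} - 1\right)^{2} = \left(- \frac{2196}{7}\right)^{2} = \frac{4822416}{49}$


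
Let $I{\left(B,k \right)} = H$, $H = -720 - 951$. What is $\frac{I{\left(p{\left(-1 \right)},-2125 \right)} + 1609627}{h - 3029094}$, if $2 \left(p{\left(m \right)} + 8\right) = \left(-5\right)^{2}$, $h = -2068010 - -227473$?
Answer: $- \frac{1607956}{4869631} \approx -0.3302$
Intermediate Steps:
$h = -1840537$ ($h = -2068010 + 227473 = -1840537$)
$p{\left(m \right)} = \frac{9}{2}$ ($p{\left(m \right)} = -8 + \frac{\left(-5\right)^{2}}{2} = -8 + \frac{1}{2} \cdot 25 = -8 + \frac{25}{2} = \frac{9}{2}$)
$H = -1671$
$I{\left(B,k \right)} = -1671$
$\frac{I{\left(p{\left(-1 \right)},-2125 \right)} + 1609627}{h - 3029094} = \frac{-1671 + 1609627}{-1840537 - 3029094} = \frac{1607956}{-4869631} = 1607956 \left(- \frac{1}{4869631}\right) = - \frac{1607956}{4869631}$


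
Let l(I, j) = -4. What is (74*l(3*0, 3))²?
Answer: 87616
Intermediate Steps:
(74*l(3*0, 3))² = (74*(-4))² = (-296)² = 87616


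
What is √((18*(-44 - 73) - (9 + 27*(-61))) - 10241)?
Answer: I*√10709 ≈ 103.48*I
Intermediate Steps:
√((18*(-44 - 73) - (9 + 27*(-61))) - 10241) = √((18*(-117) - (9 - 1647)) - 10241) = √((-2106 - 1*(-1638)) - 10241) = √((-2106 + 1638) - 10241) = √(-468 - 10241) = √(-10709) = I*√10709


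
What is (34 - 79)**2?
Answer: 2025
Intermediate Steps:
(34 - 79)**2 = (-45)**2 = 2025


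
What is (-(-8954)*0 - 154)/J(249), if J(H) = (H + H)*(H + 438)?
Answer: -77/171063 ≈ -0.00045013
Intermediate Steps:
J(H) = 2*H*(438 + H) (J(H) = (2*H)*(438 + H) = 2*H*(438 + H))
(-(-8954)*0 - 154)/J(249) = (-(-8954)*0 - 154)/((2*249*(438 + 249))) = (-407*0 - 154)/((2*249*687)) = (0 - 154)/342126 = -154*1/342126 = -77/171063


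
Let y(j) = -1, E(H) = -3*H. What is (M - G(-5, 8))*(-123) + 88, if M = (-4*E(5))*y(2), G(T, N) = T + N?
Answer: 7837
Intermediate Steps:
G(T, N) = N + T
M = -60 (M = -(-12)*5*(-1) = -4*(-15)*(-1) = 60*(-1) = -60)
(M - G(-5, 8))*(-123) + 88 = (-60 - (8 - 5))*(-123) + 88 = (-60 - 1*3)*(-123) + 88 = (-60 - 3)*(-123) + 88 = -63*(-123) + 88 = 7749 + 88 = 7837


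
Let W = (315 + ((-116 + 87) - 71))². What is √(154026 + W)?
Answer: √200251 ≈ 447.49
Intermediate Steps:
W = 46225 (W = (315 + (-29 - 71))² = (315 - 100)² = 215² = 46225)
√(154026 + W) = √(154026 + 46225) = √200251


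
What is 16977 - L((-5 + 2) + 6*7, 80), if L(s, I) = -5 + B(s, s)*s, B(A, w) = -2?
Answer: 17060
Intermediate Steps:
L(s, I) = -5 - 2*s
16977 - L((-5 + 2) + 6*7, 80) = 16977 - (-5 - 2*((-5 + 2) + 6*7)) = 16977 - (-5 - 2*(-3 + 42)) = 16977 - (-5 - 2*39) = 16977 - (-5 - 78) = 16977 - 1*(-83) = 16977 + 83 = 17060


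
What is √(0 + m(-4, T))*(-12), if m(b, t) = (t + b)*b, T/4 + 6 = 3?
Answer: -96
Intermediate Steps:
T = -12 (T = -24 + 4*3 = -24 + 12 = -12)
m(b, t) = b*(b + t) (m(b, t) = (b + t)*b = b*(b + t))
√(0 + m(-4, T))*(-12) = √(0 - 4*(-4 - 12))*(-12) = √(0 - 4*(-16))*(-12) = √(0 + 64)*(-12) = √64*(-12) = 8*(-12) = -96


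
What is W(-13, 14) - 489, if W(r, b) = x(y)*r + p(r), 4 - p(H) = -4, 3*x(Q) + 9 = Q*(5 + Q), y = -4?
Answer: -1274/3 ≈ -424.67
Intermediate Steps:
x(Q) = -3 + Q*(5 + Q)/3 (x(Q) = -3 + (Q*(5 + Q))/3 = -3 + Q*(5 + Q)/3)
p(H) = 8 (p(H) = 4 - 1*(-4) = 4 + 4 = 8)
W(r, b) = 8 - 13*r/3 (W(r, b) = (-3 + (1/3)*(-4)**2 + (5/3)*(-4))*r + 8 = (-3 + (1/3)*16 - 20/3)*r + 8 = (-3 + 16/3 - 20/3)*r + 8 = -13*r/3 + 8 = 8 - 13*r/3)
W(-13, 14) - 489 = (8 - 13/3*(-13)) - 489 = (8 + 169/3) - 489 = 193/3 - 489 = -1274/3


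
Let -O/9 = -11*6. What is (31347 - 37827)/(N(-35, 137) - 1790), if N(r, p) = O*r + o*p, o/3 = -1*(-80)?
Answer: -324/515 ≈ -0.62913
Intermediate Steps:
O = 594 (O = -(-99)*6 = -9*(-66) = 594)
o = 240 (o = 3*(-1*(-80)) = 3*80 = 240)
N(r, p) = 240*p + 594*r (N(r, p) = 594*r + 240*p = 240*p + 594*r)
(31347 - 37827)/(N(-35, 137) - 1790) = (31347 - 37827)/((240*137 + 594*(-35)) - 1790) = -6480/((32880 - 20790) - 1790) = -6480/(12090 - 1790) = -6480/10300 = -6480*1/10300 = -324/515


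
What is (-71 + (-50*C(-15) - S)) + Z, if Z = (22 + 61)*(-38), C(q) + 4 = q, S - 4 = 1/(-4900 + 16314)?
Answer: -26012507/11414 ≈ -2279.0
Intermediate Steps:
S = 45657/11414 (S = 4 + 1/(-4900 + 16314) = 4 + 1/11414 = 45657/11414 ≈ 4.0001)
C(q) = -4 + q
Z = -3154 (Z = 83*(-38) = -3154)
(-71 + (-50*C(-15) - S)) + Z = (-71 + (-50*(-4 - 15) - 1*45657/11414)) - 3154 = (-71 + (-50*(-19) - 45657/11414)) - 3154 = (-71 + (950 - 45657/11414)) - 3154 = (-71 + 10797643/11414) - 3154 = 9987249/11414 - 3154 = -26012507/11414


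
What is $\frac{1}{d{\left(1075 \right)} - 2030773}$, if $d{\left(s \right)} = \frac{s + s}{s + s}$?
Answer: $- \frac{1}{2030772} \approx -4.9242 \cdot 10^{-7}$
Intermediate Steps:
$d{\left(s \right)} = 1$ ($d{\left(s \right)} = \frac{2 s}{2 s} = 2 s \frac{1}{2 s} = 1$)
$\frac{1}{d{\left(1075 \right)} - 2030773} = \frac{1}{1 - 2030773} = \frac{1}{-2030772} = - \frac{1}{2030772}$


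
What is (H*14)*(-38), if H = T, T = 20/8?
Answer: -1330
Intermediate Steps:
T = 5/2 (T = 20*(⅛) = 5/2 ≈ 2.5000)
H = 5/2 ≈ 2.5000
(H*14)*(-38) = ((5/2)*14)*(-38) = 35*(-38) = -1330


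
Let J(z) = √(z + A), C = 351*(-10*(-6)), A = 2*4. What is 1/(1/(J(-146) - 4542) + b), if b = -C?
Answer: -434465740662/9149848593996241 + I*√138/9149848593996241 ≈ -4.7483e-5 + 1.2839e-15*I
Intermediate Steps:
A = 8
C = 21060 (C = 351*60 = 21060)
J(z) = √(8 + z) (J(z) = √(z + 8) = √(8 + z))
b = -21060 (b = -1*21060 = -21060)
1/(1/(J(-146) - 4542) + b) = 1/(1/(√(8 - 146) - 4542) - 21060) = 1/(1/(√(-138) - 4542) - 21060) = 1/(1/(I*√138 - 4542) - 21060) = 1/(1/(-4542 + I*√138) - 21060) = 1/(-21060 + 1/(-4542 + I*√138))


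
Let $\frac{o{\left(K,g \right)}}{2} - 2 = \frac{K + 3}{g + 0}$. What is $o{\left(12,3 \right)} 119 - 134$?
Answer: $1532$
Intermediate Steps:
$o{\left(K,g \right)} = 4 + \frac{2 \left(3 + K\right)}{g}$ ($o{\left(K,g \right)} = 4 + 2 \frac{K + 3}{g + 0} = 4 + 2 \frac{3 + K}{g} = 4 + \frac{2 \left(3 + K\right)}{g}$)
$o{\left(12,3 \right)} 119 - 134 = \frac{2 \left(3 + 12 + 2 \cdot 3\right)}{3} \cdot 119 - 134 = 2 \cdot \frac{1}{3} \left(3 + 12 + 6\right) 119 - 134 = 2 \cdot \frac{1}{3} \cdot 21 \cdot 119 - 134 = 14 \cdot 119 - 134 = 1666 - 134 = 1532$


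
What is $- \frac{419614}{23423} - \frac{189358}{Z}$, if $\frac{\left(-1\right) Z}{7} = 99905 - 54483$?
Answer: $- \frac{4960869897}{286439867} \approx -17.319$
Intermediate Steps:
$Z = -317954$ ($Z = - 7 \left(99905 - 54483\right) = \left(-7\right) 45422 = -317954$)
$- \frac{419614}{23423} - \frac{189358}{Z} = - \frac{419614}{23423} - \frac{189358}{-317954} = \left(-419614\right) \frac{1}{23423} - - \frac{7283}{12229} = - \frac{419614}{23423} + \frac{7283}{12229} = - \frac{4960869897}{286439867}$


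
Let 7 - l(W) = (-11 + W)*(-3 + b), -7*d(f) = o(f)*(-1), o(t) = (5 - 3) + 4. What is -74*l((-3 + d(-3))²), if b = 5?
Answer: -71854/49 ≈ -1466.4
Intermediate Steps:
o(t) = 6 (o(t) = 2 + 4 = 6)
d(f) = 6/7 (d(f) = -6*(-1)/7 = -⅐*(-6) = 6/7)
l(W) = 29 - 2*W (l(W) = 7 - (-11 + W)*(-3 + 5) = 7 - (-11 + W)*2 = 7 - (-22 + 2*W) = 7 + (22 - 2*W) = 29 - 2*W)
-74*l((-3 + d(-3))²) = -74*(29 - 2*(-3 + 6/7)²) = -74*(29 - 2*(-15/7)²) = -74*(29 - 2*225/49) = -74*(29 - 450/49) = -74*971/49 = -71854/49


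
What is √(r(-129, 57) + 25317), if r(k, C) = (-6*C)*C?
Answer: 3*√647 ≈ 76.309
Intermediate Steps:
r(k, C) = -6*C²
√(r(-129, 57) + 25317) = √(-6*57² + 25317) = √(-6*3249 + 25317) = √(-19494 + 25317) = √5823 = 3*√647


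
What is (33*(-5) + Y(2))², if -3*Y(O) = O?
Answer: 247009/9 ≈ 27445.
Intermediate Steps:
Y(O) = -O/3
(33*(-5) + Y(2))² = (33*(-5) - ⅓*2)² = (-165 - ⅔)² = (-497/3)² = 247009/9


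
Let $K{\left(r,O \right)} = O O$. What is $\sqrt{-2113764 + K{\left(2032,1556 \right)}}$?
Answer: $2 \sqrt{76843} \approx 554.41$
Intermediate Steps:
$K{\left(r,O \right)} = O^{2}$
$\sqrt{-2113764 + K{\left(2032,1556 \right)}} = \sqrt{-2113764 + 1556^{2}} = \sqrt{-2113764 + 2421136} = \sqrt{307372} = 2 \sqrt{76843}$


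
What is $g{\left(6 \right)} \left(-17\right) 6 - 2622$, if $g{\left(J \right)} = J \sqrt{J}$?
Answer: $-2622 - 612 \sqrt{6} \approx -4121.1$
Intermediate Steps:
$g{\left(J \right)} = J^{\frac{3}{2}}$
$g{\left(6 \right)} \left(-17\right) 6 - 2622 = 6^{\frac{3}{2}} \left(-17\right) 6 - 2622 = 6 \sqrt{6} \left(-17\right) 6 - 2622 = - 102 \sqrt{6} \cdot 6 - 2622 = - 612 \sqrt{6} - 2622 = -2622 - 612 \sqrt{6}$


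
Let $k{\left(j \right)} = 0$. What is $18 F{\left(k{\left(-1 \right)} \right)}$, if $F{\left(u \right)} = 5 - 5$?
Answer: $0$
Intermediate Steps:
$F{\left(u \right)} = 0$
$18 F{\left(k{\left(-1 \right)} \right)} = 18 \cdot 0 = 0$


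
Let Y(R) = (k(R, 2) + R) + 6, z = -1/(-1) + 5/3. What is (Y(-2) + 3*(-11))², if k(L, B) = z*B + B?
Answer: 4225/9 ≈ 469.44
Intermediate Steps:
z = 8/3 (z = -1*(-1) + 5*(⅓) = 1 + 5/3 = 8/3 ≈ 2.6667)
k(L, B) = 11*B/3 (k(L, B) = 8*B/3 + B = 11*B/3)
Y(R) = 40/3 + R (Y(R) = ((11/3)*2 + R) + 6 = (22/3 + R) + 6 = 40/3 + R)
(Y(-2) + 3*(-11))² = ((40/3 - 2) + 3*(-11))² = (34/3 - 33)² = (-65/3)² = 4225/9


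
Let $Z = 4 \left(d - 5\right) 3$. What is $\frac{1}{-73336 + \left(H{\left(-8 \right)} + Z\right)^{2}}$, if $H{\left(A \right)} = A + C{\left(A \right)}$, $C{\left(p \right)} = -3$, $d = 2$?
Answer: $- \frac{1}{71127} \approx -1.4059 \cdot 10^{-5}$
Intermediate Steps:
$H{\left(A \right)} = -3 + A$ ($H{\left(A \right)} = A - 3 = -3 + A$)
$Z = -36$ ($Z = 4 \left(2 - 5\right) 3 = 4 \left(-3\right) 3 = \left(-12\right) 3 = -36$)
$\frac{1}{-73336 + \left(H{\left(-8 \right)} + Z\right)^{2}} = \frac{1}{-73336 + \left(\left(-3 - 8\right) - 36\right)^{2}} = \frac{1}{-73336 + \left(-11 - 36\right)^{2}} = \frac{1}{-73336 + \left(-47\right)^{2}} = \frac{1}{-73336 + 2209} = \frac{1}{-71127} = - \frac{1}{71127}$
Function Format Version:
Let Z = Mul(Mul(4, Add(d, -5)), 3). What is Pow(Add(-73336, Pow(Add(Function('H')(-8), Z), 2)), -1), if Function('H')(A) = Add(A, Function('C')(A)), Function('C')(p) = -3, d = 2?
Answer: Rational(-1, 71127) ≈ -1.4059e-5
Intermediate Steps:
Function('H')(A) = Add(-3, A) (Function('H')(A) = Add(A, -3) = Add(-3, A))
Z = -36 (Z = Mul(Mul(4, Add(2, -5)), 3) = Mul(Mul(4, -3), 3) = Mul(-12, 3) = -36)
Pow(Add(-73336, Pow(Add(Function('H')(-8), Z), 2)), -1) = Pow(Add(-73336, Pow(Add(Add(-3, -8), -36), 2)), -1) = Pow(Add(-73336, Pow(Add(-11, -36), 2)), -1) = Pow(Add(-73336, Pow(-47, 2)), -1) = Pow(Add(-73336, 2209), -1) = Pow(-71127, -1) = Rational(-1, 71127)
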